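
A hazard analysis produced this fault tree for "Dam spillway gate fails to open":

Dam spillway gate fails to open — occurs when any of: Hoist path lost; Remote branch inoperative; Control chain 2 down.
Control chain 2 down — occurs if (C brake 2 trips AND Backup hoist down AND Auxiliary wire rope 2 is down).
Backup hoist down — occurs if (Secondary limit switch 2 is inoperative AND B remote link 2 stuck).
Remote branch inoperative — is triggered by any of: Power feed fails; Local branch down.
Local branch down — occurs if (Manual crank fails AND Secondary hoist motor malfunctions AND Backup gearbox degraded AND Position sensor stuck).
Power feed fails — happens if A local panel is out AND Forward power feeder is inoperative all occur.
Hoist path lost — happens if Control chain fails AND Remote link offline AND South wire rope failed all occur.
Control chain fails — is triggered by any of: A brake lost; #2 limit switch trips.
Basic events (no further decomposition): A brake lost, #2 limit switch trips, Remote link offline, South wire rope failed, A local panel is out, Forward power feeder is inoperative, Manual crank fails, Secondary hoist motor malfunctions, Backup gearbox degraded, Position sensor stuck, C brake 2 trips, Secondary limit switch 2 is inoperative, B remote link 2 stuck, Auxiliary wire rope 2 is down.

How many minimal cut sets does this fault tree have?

5

Control chain fails [OR]: union of children's cut sets → 2 cut set(s).
Hoist path lost [AND]: one cut set from each child combined → 2 × 1 × 1 = 2 cut set(s).
Power feed fails [AND]: one cut set from each child combined → 1 × 1 = 1 cut set(s).
Local branch down [AND]: one cut set from each child combined → 1 × 1 × 1 × 1 = 1 cut set(s).
Remote branch inoperative [OR]: union of children's cut sets → 2 cut set(s).
Backup hoist down [AND]: one cut set from each child combined → 1 × 1 = 1 cut set(s).
Control chain 2 down [AND]: one cut set from each child combined → 1 × 1 × 1 = 1 cut set(s).
Dam spillway gate fails to open [OR]: union of children's cut sets → 5 cut set(s).
Minimal cut sets: {A brake lost, Remote link offline, South wire rope failed}; {#2 limit switch trips, Remote link offline, South wire rope failed}; {A local panel is out, Forward power feeder is inoperative}; {Backup gearbox degraded, Manual crank fails, Position sensor stuck, Secondary hoist motor malfunctions}; {Auxiliary wire rope 2 is down, B remote link 2 stuck, C brake 2 trips, Secondary limit switch 2 is inoperative}.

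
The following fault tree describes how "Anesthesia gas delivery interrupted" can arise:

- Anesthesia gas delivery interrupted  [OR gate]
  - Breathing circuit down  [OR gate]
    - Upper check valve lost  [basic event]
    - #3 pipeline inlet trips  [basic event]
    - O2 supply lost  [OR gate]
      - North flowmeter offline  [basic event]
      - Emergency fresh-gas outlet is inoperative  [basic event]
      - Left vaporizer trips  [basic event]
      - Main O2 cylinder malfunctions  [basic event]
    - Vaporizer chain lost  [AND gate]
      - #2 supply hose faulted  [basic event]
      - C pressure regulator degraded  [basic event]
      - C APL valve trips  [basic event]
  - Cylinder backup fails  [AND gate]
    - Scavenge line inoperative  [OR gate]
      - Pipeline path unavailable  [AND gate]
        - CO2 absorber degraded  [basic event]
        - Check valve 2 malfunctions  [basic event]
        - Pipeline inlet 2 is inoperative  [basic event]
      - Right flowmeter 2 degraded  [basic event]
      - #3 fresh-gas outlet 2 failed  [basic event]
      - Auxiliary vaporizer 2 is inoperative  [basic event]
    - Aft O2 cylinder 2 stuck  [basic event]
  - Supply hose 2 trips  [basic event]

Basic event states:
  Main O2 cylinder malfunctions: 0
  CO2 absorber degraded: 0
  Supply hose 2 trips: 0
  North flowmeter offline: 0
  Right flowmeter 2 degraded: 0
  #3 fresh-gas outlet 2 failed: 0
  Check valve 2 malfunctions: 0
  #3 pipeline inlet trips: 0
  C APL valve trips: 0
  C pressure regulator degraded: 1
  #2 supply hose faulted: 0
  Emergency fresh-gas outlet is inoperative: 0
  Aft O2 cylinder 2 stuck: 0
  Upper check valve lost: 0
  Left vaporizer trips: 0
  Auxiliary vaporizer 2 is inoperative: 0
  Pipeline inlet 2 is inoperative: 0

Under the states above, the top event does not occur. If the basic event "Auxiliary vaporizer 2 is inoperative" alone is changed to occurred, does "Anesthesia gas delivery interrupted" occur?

Counterfactual: set "Auxiliary vaporizer 2 is inoperative" to occurred.
O2 supply lost [OR]: North flowmeter offline=not, Emergency fresh-gas outlet is inoperative=not, Left vaporizer trips=not, Main O2 cylinder malfunctions=not → no input occurs → does not occur.
Vaporizer chain lost [AND]: #2 supply hose faulted=not, C pressure regulator degraded=occurs, C APL valve trips=not → not all inputs occur → does not occur.
Breathing circuit down [OR]: Upper check valve lost=not, #3 pipeline inlet trips=not, O2 supply lost=not, Vaporizer chain lost=not → no input occurs → does not occur.
Pipeline path unavailable [AND]: CO2 absorber degraded=not, Check valve 2 malfunctions=not, Pipeline inlet 2 is inoperative=not → not all inputs occur → does not occur.
Scavenge line inoperative [OR]: Pipeline path unavailable=not, Right flowmeter 2 degraded=not, #3 fresh-gas outlet 2 failed=not, Auxiliary vaporizer 2 is inoperative=occurs → at least one input occurs → occurs.
Cylinder backup fails [AND]: Scavenge line inoperative=occurs, Aft O2 cylinder 2 stuck=not → not all inputs occur → does not occur.
Anesthesia gas delivery interrupted [OR]: Breathing circuit down=not, Cylinder backup fails=not, Supply hose 2 trips=not → no input occurs → does not occur.

No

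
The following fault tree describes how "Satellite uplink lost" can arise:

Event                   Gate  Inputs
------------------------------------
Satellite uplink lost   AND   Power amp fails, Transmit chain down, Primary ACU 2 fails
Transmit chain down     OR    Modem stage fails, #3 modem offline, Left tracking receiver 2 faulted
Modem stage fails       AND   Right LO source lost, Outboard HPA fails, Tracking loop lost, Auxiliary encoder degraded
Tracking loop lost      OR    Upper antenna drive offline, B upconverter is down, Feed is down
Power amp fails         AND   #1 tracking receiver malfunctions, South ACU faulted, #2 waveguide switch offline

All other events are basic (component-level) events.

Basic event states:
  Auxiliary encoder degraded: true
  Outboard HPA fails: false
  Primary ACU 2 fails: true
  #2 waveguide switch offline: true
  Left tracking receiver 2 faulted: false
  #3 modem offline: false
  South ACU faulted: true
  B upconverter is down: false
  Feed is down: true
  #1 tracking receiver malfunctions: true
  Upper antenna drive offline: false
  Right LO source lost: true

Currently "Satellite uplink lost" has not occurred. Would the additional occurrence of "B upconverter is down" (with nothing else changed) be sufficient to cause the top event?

Counterfactual: set "B upconverter is down" to occurred.
Power amp fails [AND]: #1 tracking receiver malfunctions=occurs, South ACU faulted=occurs, #2 waveguide switch offline=occurs → all inputs occur → occurs.
Tracking loop lost [OR]: Upper antenna drive offline=not, B upconverter is down=occurs, Feed is down=occurs → at least one input occurs → occurs.
Modem stage fails [AND]: Right LO source lost=occurs, Outboard HPA fails=not, Tracking loop lost=occurs, Auxiliary encoder degraded=occurs → not all inputs occur → does not occur.
Transmit chain down [OR]: Modem stage fails=not, #3 modem offline=not, Left tracking receiver 2 faulted=not → no input occurs → does not occur.
Satellite uplink lost [AND]: Power amp fails=occurs, Transmit chain down=not, Primary ACU 2 fails=occurs → not all inputs occur → does not occur.

No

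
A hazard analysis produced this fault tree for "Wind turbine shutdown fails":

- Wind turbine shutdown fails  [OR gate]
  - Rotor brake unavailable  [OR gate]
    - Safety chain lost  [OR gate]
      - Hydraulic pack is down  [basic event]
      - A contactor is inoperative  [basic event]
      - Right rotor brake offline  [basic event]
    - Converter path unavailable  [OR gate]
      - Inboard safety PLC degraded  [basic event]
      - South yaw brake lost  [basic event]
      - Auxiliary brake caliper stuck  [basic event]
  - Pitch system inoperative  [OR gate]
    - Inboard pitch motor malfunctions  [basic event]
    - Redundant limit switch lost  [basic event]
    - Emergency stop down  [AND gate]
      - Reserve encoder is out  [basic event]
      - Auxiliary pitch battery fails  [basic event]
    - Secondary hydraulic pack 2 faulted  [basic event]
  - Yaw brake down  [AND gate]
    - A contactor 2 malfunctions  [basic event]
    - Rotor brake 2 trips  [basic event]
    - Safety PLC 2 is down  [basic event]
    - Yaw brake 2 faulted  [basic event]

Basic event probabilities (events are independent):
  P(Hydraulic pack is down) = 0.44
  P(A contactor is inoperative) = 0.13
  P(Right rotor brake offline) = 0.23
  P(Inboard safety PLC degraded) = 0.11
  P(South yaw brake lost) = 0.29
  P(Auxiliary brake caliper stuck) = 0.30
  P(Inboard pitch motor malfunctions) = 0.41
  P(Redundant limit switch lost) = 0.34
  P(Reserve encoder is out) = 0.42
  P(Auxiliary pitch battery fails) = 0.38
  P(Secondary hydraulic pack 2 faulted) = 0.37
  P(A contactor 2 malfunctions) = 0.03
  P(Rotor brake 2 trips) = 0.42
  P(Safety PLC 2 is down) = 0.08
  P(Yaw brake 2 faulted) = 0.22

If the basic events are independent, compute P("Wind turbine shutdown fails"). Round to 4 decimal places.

0.9658

P(Safety chain lost) [OR] = 1 − (1−0.44) × (1−0.13) × (1−0.23) = 0.624856
P(Converter path unavailable) [OR] = 1 − (1−0.11) × (1−0.29) × (1−0.30) = 0.557670
P(Rotor brake unavailable) [OR] = 1 − (1−0.624856) × (1−0.557670) = 0.834063
P(Emergency stop down) [AND] = 0.42 × 0.38 = 0.159600
P(Pitch system inoperative) [OR] = 1 − (1−0.41) × (1−0.34) × (1−0.159600) × (1−0.37) = 0.793831
P(Yaw brake down) [AND] = 0.03 × 0.42 × 0.08 × 0.22 = 0.000222
P(Wind turbine shutdown fails) [OR] = 1 − (1−0.834063) × (1−0.793831) × (1−0.000222) = 0.965797
Rounded to 4 decimal places: P(Wind turbine shutdown fails) ≈ 0.9658.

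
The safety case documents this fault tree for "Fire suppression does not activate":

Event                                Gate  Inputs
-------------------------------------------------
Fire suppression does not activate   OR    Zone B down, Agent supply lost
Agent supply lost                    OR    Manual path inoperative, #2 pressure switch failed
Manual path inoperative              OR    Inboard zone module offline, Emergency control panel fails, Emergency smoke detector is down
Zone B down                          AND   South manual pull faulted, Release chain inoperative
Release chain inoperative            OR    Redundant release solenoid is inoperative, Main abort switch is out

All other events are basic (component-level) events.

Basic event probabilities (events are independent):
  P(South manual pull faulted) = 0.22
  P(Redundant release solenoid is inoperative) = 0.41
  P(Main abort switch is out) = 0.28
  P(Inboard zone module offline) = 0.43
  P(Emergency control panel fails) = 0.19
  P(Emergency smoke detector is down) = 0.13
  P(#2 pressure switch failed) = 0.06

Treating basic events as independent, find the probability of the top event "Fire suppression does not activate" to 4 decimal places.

P(Release chain inoperative) [OR] = 1 − (1−0.41) × (1−0.28) = 0.575200
P(Zone B down) [AND] = 0.22 × 0.575200 = 0.126544
P(Manual path inoperative) [OR] = 1 − (1−0.43) × (1−0.19) × (1−0.13) = 0.598321
P(Agent supply lost) [OR] = 1 − (1−0.598321) × (1−0.06) = 0.622422
P(Fire suppression does not activate) [OR] = 1 − (1−0.126544) × (1−0.622422) = 0.670202
Rounded to 4 decimal places: P(Fire suppression does not activate) ≈ 0.6702.

0.6702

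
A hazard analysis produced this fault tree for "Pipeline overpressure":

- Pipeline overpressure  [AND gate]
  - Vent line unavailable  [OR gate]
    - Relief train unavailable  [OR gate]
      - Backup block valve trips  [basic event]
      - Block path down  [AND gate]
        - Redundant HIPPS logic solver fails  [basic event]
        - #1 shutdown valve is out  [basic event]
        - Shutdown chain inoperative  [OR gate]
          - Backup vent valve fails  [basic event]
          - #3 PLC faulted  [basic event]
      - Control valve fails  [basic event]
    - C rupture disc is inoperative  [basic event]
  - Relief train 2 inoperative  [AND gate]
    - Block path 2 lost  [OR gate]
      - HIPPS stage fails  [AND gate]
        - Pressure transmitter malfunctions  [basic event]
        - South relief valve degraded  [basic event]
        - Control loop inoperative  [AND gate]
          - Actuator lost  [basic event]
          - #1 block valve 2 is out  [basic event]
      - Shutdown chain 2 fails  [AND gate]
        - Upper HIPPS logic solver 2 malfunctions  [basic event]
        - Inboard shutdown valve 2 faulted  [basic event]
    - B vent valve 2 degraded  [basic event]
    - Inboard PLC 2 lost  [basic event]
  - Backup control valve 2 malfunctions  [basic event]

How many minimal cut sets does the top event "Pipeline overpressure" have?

10

Shutdown chain inoperative [OR]: union of children's cut sets → 2 cut set(s).
Block path down [AND]: one cut set from each child combined → 1 × 1 × 2 = 2 cut set(s).
Relief train unavailable [OR]: union of children's cut sets → 4 cut set(s).
Vent line unavailable [OR]: union of children's cut sets → 5 cut set(s).
Control loop inoperative [AND]: one cut set from each child combined → 1 × 1 = 1 cut set(s).
HIPPS stage fails [AND]: one cut set from each child combined → 1 × 1 × 1 = 1 cut set(s).
Shutdown chain 2 fails [AND]: one cut set from each child combined → 1 × 1 = 1 cut set(s).
Block path 2 lost [OR]: union of children's cut sets → 2 cut set(s).
Relief train 2 inoperative [AND]: one cut set from each child combined → 2 × 1 × 1 = 2 cut set(s).
Pipeline overpressure [AND]: one cut set from each child combined → 5 × 2 × 1 = 10 cut set(s).
Minimal cut sets: {#1 block valve 2 is out, Actuator lost, B vent valve 2 degraded, Backup block valve trips, Backup control valve 2 malfunctions, Inboard PLC 2 lost, Pressure transmitter malfunctions, South relief valve degraded}; {B vent valve 2 degraded, Backup block valve trips, Backup control valve 2 malfunctions, Inboard PLC 2 lost, Inboard shutdown valve 2 faulted, Upper HIPPS logic solver 2 malfunctions}; {#1 block valve 2 is out, #1 shutdown valve is out, Actuator lost, B vent valve 2 degraded, Backup control valve 2 malfunctions, Backup vent valve fails, Inboard PLC 2 lost, Pressure transmitter malfunctions, Redundant HIPPS logic solver fails, South relief valve degraded}; {#1 shutdown valve is out, B vent valve 2 degraded, Backup control valve 2 malfunctions, Backup vent valve fails, Inboard PLC 2 lost, Inboard shutdown valve 2 faulted, Redundant HIPPS logic solver fails, Upper HIPPS logic solver 2 malfunctions}; {#1 block valve 2 is out, #1 shutdown valve is out, #3 PLC faulted, Actuator lost, B vent valve 2 degraded, Backup control valve 2 malfunctions, Inboard PLC 2 lost, Pressure transmitter malfunctions, Redundant HIPPS logic solver fails, South relief valve degraded}; {#1 shutdown valve is out, #3 PLC faulted, B vent valve 2 degraded, Backup control valve 2 malfunctions, Inboard PLC 2 lost, Inboard shutdown valve 2 faulted, Redundant HIPPS logic solver fails, Upper HIPPS logic solver 2 malfunctions}; {#1 block valve 2 is out, Actuator lost, B vent valve 2 degraded, Backup control valve 2 malfunctions, Control valve fails, Inboard PLC 2 lost, Pressure transmitter malfunctions, South relief valve degraded}; {B vent valve 2 degraded, Backup control valve 2 malfunctions, Control valve fails, Inboard PLC 2 lost, Inboard shutdown valve 2 faulted, Upper HIPPS logic solver 2 malfunctions}; {#1 block valve 2 is out, Actuator lost, B vent valve 2 degraded, Backup control valve 2 malfunctions, C rupture disc is inoperative, Inboard PLC 2 lost, Pressure transmitter malfunctions, South relief valve degraded}; {B vent valve 2 degraded, Backup control valve 2 malfunctions, C rupture disc is inoperative, Inboard PLC 2 lost, Inboard shutdown valve 2 faulted, Upper HIPPS logic solver 2 malfunctions}.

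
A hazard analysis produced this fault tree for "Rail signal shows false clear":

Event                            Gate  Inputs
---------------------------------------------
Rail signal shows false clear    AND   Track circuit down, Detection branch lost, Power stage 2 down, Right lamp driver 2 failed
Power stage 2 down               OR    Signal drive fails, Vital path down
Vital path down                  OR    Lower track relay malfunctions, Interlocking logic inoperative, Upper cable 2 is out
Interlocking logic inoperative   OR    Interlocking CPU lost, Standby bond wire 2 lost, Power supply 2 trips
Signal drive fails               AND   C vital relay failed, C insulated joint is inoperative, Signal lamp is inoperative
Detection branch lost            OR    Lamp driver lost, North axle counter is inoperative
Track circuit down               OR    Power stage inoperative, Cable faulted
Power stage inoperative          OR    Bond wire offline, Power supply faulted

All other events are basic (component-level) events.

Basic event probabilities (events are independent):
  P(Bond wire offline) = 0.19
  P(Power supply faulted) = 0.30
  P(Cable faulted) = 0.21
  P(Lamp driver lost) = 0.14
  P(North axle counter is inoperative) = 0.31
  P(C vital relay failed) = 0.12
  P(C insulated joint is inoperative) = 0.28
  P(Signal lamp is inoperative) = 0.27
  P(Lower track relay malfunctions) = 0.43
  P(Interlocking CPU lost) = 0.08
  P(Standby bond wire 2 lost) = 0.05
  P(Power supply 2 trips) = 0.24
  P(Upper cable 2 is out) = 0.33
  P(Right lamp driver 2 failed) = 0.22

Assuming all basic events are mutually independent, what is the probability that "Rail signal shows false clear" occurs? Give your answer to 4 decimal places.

P(Power stage inoperative) [OR] = 1 − (1−0.19) × (1−0.30) = 0.433000
P(Track circuit down) [OR] = 1 − (1−0.433000) × (1−0.21) = 0.552070
P(Detection branch lost) [OR] = 1 − (1−0.14) × (1−0.31) = 0.406600
P(Signal drive fails) [AND] = 0.12 × 0.28 × 0.27 = 0.009072
P(Interlocking logic inoperative) [OR] = 1 − (1−0.08) × (1−0.05) × (1−0.24) = 0.335760
P(Vital path down) [OR] = 1 − (1−0.43) × (1−0.335760) × (1−0.33) = 0.746327
P(Power stage 2 down) [OR] = 1 − (1−0.009072) × (1−0.746327) = 0.748628
P(Rail signal shows false clear) [AND] = 0.552070 × 0.406600 × 0.748628 × 0.22 = 0.036970
Rounded to 4 decimal places: P(Rail signal shows false clear) ≈ 0.0370.

0.0370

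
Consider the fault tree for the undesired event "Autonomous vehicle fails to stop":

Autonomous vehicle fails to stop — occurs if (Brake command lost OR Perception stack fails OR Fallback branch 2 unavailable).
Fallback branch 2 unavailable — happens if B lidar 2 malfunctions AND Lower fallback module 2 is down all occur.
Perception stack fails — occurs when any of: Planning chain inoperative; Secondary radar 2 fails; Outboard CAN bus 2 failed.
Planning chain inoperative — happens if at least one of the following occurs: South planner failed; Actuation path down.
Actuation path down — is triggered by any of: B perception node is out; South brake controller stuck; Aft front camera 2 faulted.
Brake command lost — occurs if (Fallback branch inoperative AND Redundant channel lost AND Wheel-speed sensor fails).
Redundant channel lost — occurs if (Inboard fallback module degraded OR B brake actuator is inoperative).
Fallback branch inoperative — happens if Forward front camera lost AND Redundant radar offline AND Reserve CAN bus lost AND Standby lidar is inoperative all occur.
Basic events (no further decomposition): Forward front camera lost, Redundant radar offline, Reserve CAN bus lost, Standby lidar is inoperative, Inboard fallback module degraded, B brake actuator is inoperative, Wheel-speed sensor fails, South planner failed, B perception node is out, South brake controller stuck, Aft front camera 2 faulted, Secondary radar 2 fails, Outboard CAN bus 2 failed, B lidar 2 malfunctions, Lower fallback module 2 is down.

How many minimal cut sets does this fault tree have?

9

Fallback branch inoperative [AND]: one cut set from each child combined → 1 × 1 × 1 × 1 = 1 cut set(s).
Redundant channel lost [OR]: union of children's cut sets → 2 cut set(s).
Brake command lost [AND]: one cut set from each child combined → 1 × 2 × 1 = 2 cut set(s).
Actuation path down [OR]: union of children's cut sets → 3 cut set(s).
Planning chain inoperative [OR]: union of children's cut sets → 4 cut set(s).
Perception stack fails [OR]: union of children's cut sets → 6 cut set(s).
Fallback branch 2 unavailable [AND]: one cut set from each child combined → 1 × 1 = 1 cut set(s).
Autonomous vehicle fails to stop [OR]: union of children's cut sets → 9 cut set(s).
Minimal cut sets: {Forward front camera lost, Inboard fallback module degraded, Redundant radar offline, Reserve CAN bus lost, Standby lidar is inoperative, Wheel-speed sensor fails}; {B brake actuator is inoperative, Forward front camera lost, Redundant radar offline, Reserve CAN bus lost, Standby lidar is inoperative, Wheel-speed sensor fails}; {South planner failed}; {B perception node is out}; {South brake controller stuck}; {Aft front camera 2 faulted}; {Secondary radar 2 fails}; {Outboard CAN bus 2 failed}; {B lidar 2 malfunctions, Lower fallback module 2 is down}.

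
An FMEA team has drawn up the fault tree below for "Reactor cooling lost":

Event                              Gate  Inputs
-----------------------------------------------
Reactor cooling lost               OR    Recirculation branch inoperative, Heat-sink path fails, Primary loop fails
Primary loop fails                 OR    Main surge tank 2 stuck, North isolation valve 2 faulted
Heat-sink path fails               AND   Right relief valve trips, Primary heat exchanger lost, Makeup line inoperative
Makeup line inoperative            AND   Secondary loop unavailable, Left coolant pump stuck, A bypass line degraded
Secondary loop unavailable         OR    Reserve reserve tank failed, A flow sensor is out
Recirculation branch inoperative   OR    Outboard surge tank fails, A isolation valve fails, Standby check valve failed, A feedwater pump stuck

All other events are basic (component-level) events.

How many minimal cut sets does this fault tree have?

8

Recirculation branch inoperative [OR]: union of children's cut sets → 4 cut set(s).
Secondary loop unavailable [OR]: union of children's cut sets → 2 cut set(s).
Makeup line inoperative [AND]: one cut set from each child combined → 2 × 1 × 1 = 2 cut set(s).
Heat-sink path fails [AND]: one cut set from each child combined → 1 × 1 × 2 = 2 cut set(s).
Primary loop fails [OR]: union of children's cut sets → 2 cut set(s).
Reactor cooling lost [OR]: union of children's cut sets → 8 cut set(s).
Minimal cut sets: {Outboard surge tank fails}; {A isolation valve fails}; {Standby check valve failed}; {A feedwater pump stuck}; {A bypass line degraded, Left coolant pump stuck, Primary heat exchanger lost, Reserve reserve tank failed, Right relief valve trips}; {A bypass line degraded, A flow sensor is out, Left coolant pump stuck, Primary heat exchanger lost, Right relief valve trips}; {Main surge tank 2 stuck}; {North isolation valve 2 faulted}.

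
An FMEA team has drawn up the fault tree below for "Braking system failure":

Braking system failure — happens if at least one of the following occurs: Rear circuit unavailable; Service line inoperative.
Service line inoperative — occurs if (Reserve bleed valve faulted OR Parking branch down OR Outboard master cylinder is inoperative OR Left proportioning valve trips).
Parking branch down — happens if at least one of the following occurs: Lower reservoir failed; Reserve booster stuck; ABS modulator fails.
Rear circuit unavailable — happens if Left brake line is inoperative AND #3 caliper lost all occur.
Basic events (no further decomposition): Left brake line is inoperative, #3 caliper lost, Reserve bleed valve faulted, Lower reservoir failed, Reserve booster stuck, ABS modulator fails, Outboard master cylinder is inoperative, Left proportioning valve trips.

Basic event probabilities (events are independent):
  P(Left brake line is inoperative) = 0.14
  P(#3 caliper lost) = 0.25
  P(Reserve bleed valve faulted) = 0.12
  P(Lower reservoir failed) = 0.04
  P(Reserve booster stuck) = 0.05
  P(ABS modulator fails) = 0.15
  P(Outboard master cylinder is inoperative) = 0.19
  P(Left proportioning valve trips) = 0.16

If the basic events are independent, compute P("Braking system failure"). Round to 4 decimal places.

0.5521

P(Rear circuit unavailable) [AND] = 0.14 × 0.25 = 0.035000
P(Parking branch down) [OR] = 1 − (1−0.04) × (1−0.05) × (1−0.15) = 0.224800
P(Service line inoperative) [OR] = 1 − (1−0.12) × (1−0.224800) × (1−0.19) × (1−0.16) = 0.535847
P(Braking system failure) [OR] = 1 − (1−0.035000) × (1−0.535847) = 0.552092
Rounded to 4 decimal places: P(Braking system failure) ≈ 0.5521.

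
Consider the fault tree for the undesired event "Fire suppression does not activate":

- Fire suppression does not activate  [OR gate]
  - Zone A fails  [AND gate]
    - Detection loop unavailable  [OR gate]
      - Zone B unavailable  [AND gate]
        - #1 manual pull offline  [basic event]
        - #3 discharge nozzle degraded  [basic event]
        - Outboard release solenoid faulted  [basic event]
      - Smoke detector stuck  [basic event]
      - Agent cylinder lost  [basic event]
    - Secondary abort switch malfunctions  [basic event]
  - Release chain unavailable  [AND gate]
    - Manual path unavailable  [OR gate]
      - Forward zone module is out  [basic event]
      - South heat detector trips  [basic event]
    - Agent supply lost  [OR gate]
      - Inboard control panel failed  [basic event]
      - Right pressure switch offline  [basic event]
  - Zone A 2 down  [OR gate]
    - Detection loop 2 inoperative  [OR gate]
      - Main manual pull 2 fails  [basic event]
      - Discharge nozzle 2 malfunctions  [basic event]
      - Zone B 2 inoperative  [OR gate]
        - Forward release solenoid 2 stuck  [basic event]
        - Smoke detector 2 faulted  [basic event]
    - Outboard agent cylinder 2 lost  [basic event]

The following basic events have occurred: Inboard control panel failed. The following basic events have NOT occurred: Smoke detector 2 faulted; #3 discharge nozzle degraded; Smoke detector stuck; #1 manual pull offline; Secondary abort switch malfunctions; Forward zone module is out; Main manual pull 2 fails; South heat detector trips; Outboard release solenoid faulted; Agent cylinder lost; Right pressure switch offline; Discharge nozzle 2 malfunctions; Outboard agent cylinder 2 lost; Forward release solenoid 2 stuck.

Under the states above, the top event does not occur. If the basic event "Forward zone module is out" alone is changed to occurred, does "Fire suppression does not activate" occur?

Counterfactual: set "Forward zone module is out" to occurred.
Zone B unavailable [AND]: #1 manual pull offline=not, #3 discharge nozzle degraded=not, Outboard release solenoid faulted=not → not all inputs occur → does not occur.
Detection loop unavailable [OR]: Zone B unavailable=not, Smoke detector stuck=not, Agent cylinder lost=not → no input occurs → does not occur.
Zone A fails [AND]: Detection loop unavailable=not, Secondary abort switch malfunctions=not → not all inputs occur → does not occur.
Manual path unavailable [OR]: Forward zone module is out=occurs, South heat detector trips=not → at least one input occurs → occurs.
Agent supply lost [OR]: Inboard control panel failed=occurs, Right pressure switch offline=not → at least one input occurs → occurs.
Release chain unavailable [AND]: Manual path unavailable=occurs, Agent supply lost=occurs → all inputs occur → occurs.
Zone B 2 inoperative [OR]: Forward release solenoid 2 stuck=not, Smoke detector 2 faulted=not → no input occurs → does not occur.
Detection loop 2 inoperative [OR]: Main manual pull 2 fails=not, Discharge nozzle 2 malfunctions=not, Zone B 2 inoperative=not → no input occurs → does not occur.
Zone A 2 down [OR]: Detection loop 2 inoperative=not, Outboard agent cylinder 2 lost=not → no input occurs → does not occur.
Fire suppression does not activate [OR]: Zone A fails=not, Release chain unavailable=occurs, Zone A 2 down=not → at least one input occurs → occurs.

Yes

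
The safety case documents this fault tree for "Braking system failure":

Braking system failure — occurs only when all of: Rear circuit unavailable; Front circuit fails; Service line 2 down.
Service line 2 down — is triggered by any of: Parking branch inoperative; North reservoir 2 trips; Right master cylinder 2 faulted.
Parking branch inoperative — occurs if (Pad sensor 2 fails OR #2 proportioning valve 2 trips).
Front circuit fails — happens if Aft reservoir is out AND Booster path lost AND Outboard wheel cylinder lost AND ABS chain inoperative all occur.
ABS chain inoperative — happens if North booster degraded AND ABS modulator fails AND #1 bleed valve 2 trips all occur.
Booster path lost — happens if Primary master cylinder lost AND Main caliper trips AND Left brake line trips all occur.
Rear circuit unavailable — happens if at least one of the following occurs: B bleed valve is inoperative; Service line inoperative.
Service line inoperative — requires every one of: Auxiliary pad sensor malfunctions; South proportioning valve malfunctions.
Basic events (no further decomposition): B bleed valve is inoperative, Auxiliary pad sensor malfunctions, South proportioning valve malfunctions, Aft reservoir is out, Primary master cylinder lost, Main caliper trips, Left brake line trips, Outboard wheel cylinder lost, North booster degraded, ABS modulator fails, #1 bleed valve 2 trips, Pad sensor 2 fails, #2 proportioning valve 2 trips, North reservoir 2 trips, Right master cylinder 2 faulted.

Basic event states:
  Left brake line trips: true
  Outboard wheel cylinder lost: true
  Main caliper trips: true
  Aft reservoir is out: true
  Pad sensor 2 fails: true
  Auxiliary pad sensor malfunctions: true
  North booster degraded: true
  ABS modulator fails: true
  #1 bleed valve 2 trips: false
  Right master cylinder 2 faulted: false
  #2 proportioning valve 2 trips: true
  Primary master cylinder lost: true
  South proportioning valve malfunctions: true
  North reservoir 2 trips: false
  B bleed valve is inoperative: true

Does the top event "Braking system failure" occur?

Service line inoperative [AND]: Auxiliary pad sensor malfunctions=occurs, South proportioning valve malfunctions=occurs → all inputs occur → occurs.
Rear circuit unavailable [OR]: B bleed valve is inoperative=occurs, Service line inoperative=occurs → at least one input occurs → occurs.
Booster path lost [AND]: Primary master cylinder lost=occurs, Main caliper trips=occurs, Left brake line trips=occurs → all inputs occur → occurs.
ABS chain inoperative [AND]: North booster degraded=occurs, ABS modulator fails=occurs, #1 bleed valve 2 trips=not → not all inputs occur → does not occur.
Front circuit fails [AND]: Aft reservoir is out=occurs, Booster path lost=occurs, Outboard wheel cylinder lost=occurs, ABS chain inoperative=not → not all inputs occur → does not occur.
Parking branch inoperative [OR]: Pad sensor 2 fails=occurs, #2 proportioning valve 2 trips=occurs → at least one input occurs → occurs.
Service line 2 down [OR]: Parking branch inoperative=occurs, North reservoir 2 trips=not, Right master cylinder 2 faulted=not → at least one input occurs → occurs.
Braking system failure [AND]: Rear circuit unavailable=occurs, Front circuit fails=not, Service line 2 down=occurs → not all inputs occur → does not occur.

No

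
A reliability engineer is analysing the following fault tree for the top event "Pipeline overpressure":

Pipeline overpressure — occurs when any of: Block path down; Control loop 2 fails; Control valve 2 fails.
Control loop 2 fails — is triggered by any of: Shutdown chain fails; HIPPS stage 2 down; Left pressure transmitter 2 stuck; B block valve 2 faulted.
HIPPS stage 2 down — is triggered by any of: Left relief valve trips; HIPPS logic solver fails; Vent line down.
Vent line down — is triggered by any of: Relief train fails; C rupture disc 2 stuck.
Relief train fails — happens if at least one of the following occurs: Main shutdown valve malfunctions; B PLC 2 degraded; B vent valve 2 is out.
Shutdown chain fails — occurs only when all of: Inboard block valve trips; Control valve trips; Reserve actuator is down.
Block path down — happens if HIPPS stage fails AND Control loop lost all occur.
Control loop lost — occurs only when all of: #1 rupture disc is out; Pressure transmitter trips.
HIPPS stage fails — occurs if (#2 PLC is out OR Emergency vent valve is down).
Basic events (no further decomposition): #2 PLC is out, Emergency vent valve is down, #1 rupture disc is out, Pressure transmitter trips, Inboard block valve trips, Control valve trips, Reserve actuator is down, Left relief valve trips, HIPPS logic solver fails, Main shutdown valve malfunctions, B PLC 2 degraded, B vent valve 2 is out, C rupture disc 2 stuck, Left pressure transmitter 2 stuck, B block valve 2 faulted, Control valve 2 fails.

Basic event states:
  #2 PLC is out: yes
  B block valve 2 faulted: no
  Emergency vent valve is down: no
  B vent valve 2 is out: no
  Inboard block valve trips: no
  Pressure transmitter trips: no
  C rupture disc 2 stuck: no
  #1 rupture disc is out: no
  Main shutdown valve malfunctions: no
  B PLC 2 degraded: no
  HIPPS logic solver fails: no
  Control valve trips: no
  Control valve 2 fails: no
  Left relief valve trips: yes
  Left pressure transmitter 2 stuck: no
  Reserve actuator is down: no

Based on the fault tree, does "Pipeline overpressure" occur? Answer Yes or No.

Yes

HIPPS stage fails [OR]: #2 PLC is out=occurs, Emergency vent valve is down=not → at least one input occurs → occurs.
Control loop lost [AND]: #1 rupture disc is out=not, Pressure transmitter trips=not → not all inputs occur → does not occur.
Block path down [AND]: HIPPS stage fails=occurs, Control loop lost=not → not all inputs occur → does not occur.
Shutdown chain fails [AND]: Inboard block valve trips=not, Control valve trips=not, Reserve actuator is down=not → not all inputs occur → does not occur.
Relief train fails [OR]: Main shutdown valve malfunctions=not, B PLC 2 degraded=not, B vent valve 2 is out=not → no input occurs → does not occur.
Vent line down [OR]: Relief train fails=not, C rupture disc 2 stuck=not → no input occurs → does not occur.
HIPPS stage 2 down [OR]: Left relief valve trips=occurs, HIPPS logic solver fails=not, Vent line down=not → at least one input occurs → occurs.
Control loop 2 fails [OR]: Shutdown chain fails=not, HIPPS stage 2 down=occurs, Left pressure transmitter 2 stuck=not, B block valve 2 faulted=not → at least one input occurs → occurs.
Pipeline overpressure [OR]: Block path down=not, Control loop 2 fails=occurs, Control valve 2 fails=not → at least one input occurs → occurs.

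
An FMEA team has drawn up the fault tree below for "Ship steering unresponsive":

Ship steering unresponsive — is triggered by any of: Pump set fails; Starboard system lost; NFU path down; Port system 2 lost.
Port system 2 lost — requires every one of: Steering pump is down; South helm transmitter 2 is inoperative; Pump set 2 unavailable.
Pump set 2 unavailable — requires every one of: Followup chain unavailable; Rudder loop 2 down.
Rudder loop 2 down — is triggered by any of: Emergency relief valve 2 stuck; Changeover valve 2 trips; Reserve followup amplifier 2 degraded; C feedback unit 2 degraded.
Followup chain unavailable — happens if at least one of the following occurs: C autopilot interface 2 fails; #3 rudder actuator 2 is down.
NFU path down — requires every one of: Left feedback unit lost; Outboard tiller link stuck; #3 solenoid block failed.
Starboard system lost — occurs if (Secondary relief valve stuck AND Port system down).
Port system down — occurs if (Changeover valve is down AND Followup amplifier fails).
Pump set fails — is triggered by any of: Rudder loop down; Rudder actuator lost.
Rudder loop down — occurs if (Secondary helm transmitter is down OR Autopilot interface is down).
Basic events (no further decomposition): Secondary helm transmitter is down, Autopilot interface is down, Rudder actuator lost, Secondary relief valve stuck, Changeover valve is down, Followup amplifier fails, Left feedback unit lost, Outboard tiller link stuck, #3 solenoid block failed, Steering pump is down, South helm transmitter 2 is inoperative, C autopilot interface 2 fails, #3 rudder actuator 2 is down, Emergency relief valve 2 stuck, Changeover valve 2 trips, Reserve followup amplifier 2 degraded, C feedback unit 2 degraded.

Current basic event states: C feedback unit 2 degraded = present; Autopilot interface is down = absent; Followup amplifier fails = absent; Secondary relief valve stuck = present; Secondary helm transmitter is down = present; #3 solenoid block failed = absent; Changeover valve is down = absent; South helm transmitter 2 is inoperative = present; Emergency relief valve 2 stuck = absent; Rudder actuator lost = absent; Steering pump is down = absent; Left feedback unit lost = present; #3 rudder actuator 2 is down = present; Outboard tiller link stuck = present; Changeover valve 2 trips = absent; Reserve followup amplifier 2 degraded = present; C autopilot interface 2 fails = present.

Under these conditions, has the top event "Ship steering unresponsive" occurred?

Yes

Rudder loop down [OR]: Secondary helm transmitter is down=occurs, Autopilot interface is down=not → at least one input occurs → occurs.
Pump set fails [OR]: Rudder loop down=occurs, Rudder actuator lost=not → at least one input occurs → occurs.
Port system down [AND]: Changeover valve is down=not, Followup amplifier fails=not → not all inputs occur → does not occur.
Starboard system lost [AND]: Secondary relief valve stuck=occurs, Port system down=not → not all inputs occur → does not occur.
NFU path down [AND]: Left feedback unit lost=occurs, Outboard tiller link stuck=occurs, #3 solenoid block failed=not → not all inputs occur → does not occur.
Followup chain unavailable [OR]: C autopilot interface 2 fails=occurs, #3 rudder actuator 2 is down=occurs → at least one input occurs → occurs.
Rudder loop 2 down [OR]: Emergency relief valve 2 stuck=not, Changeover valve 2 trips=not, Reserve followup amplifier 2 degraded=occurs, C feedback unit 2 degraded=occurs → at least one input occurs → occurs.
Pump set 2 unavailable [AND]: Followup chain unavailable=occurs, Rudder loop 2 down=occurs → all inputs occur → occurs.
Port system 2 lost [AND]: Steering pump is down=not, South helm transmitter 2 is inoperative=occurs, Pump set 2 unavailable=occurs → not all inputs occur → does not occur.
Ship steering unresponsive [OR]: Pump set fails=occurs, Starboard system lost=not, NFU path down=not, Port system 2 lost=not → at least one input occurs → occurs.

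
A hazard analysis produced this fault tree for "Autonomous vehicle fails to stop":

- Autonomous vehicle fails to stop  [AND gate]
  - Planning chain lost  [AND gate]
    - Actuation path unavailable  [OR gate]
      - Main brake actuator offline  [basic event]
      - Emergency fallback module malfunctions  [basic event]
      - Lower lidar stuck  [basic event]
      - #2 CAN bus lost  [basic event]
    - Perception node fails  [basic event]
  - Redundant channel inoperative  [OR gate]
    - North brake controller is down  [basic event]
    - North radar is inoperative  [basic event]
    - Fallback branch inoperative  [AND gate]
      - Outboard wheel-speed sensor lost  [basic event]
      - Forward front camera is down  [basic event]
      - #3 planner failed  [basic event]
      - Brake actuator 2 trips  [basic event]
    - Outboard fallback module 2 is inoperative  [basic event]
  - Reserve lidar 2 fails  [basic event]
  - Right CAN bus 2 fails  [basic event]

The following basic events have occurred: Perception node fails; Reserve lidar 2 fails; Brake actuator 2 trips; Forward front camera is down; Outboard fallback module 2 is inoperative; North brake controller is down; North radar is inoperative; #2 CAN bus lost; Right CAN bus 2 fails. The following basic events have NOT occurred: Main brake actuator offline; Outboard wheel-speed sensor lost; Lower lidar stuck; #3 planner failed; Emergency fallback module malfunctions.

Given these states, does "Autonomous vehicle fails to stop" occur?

Actuation path unavailable [OR]: Main brake actuator offline=not, Emergency fallback module malfunctions=not, Lower lidar stuck=not, #2 CAN bus lost=occurs → at least one input occurs → occurs.
Planning chain lost [AND]: Actuation path unavailable=occurs, Perception node fails=occurs → all inputs occur → occurs.
Fallback branch inoperative [AND]: Outboard wheel-speed sensor lost=not, Forward front camera is down=occurs, #3 planner failed=not, Brake actuator 2 trips=occurs → not all inputs occur → does not occur.
Redundant channel inoperative [OR]: North brake controller is down=occurs, North radar is inoperative=occurs, Fallback branch inoperative=not, Outboard fallback module 2 is inoperative=occurs → at least one input occurs → occurs.
Autonomous vehicle fails to stop [AND]: Planning chain lost=occurs, Redundant channel inoperative=occurs, Reserve lidar 2 fails=occurs, Right CAN bus 2 fails=occurs → all inputs occur → occurs.

Yes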